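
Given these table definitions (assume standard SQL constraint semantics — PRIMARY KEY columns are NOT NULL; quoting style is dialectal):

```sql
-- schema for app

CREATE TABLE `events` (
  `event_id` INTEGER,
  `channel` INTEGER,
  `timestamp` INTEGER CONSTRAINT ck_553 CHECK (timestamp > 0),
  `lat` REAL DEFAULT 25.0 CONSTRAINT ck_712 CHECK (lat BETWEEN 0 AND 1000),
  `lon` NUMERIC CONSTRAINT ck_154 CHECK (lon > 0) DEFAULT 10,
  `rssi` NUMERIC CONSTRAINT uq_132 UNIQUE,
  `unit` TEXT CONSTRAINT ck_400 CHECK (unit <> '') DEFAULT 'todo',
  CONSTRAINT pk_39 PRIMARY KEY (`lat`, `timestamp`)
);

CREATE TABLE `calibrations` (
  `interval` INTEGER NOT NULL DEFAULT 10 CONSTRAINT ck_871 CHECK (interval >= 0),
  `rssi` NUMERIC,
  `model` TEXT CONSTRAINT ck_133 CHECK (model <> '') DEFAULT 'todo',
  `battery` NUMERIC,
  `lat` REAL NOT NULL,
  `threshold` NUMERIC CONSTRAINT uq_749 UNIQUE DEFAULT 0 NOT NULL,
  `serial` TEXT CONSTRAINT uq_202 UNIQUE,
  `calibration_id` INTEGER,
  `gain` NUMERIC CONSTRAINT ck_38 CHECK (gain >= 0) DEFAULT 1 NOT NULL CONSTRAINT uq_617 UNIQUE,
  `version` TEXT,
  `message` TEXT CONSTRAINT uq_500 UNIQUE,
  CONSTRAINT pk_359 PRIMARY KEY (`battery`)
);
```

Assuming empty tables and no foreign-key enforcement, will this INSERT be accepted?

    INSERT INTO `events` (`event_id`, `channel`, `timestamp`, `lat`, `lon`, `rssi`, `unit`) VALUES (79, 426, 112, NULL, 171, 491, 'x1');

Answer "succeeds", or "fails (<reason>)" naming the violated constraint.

fails (NOT NULL on lat)

lat is explicitly set to NULL, but lat is part of the PRIMARY KEY (implied NOT NULL).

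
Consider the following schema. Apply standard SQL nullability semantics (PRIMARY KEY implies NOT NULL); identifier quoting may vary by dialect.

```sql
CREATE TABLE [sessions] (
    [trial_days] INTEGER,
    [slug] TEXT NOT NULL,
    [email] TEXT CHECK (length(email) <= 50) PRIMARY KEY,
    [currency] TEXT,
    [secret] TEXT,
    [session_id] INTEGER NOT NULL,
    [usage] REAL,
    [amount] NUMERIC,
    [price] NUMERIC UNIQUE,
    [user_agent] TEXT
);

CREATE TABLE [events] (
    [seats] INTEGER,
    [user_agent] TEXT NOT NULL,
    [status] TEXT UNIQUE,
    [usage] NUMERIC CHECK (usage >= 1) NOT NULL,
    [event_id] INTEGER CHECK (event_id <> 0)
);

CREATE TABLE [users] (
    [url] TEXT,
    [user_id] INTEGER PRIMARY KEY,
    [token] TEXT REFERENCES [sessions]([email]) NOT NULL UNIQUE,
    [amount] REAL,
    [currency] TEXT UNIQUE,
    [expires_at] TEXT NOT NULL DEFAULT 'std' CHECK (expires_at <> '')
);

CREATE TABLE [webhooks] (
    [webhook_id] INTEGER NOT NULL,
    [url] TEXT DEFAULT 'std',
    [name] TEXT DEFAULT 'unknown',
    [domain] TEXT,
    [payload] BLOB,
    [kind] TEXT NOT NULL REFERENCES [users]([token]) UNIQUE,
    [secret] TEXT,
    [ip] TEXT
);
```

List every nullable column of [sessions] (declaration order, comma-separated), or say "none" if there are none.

- trial_days: no NOT NULL constraint applies → nullable.
- slug: declared NOT NULL → not nullable.
- email: part of the PRIMARY KEY, which implies NOT NULL → not nullable.
- currency: no NOT NULL constraint applies → nullable.
- secret: no NOT NULL constraint applies → nullable.
- session_id: declared NOT NULL → not nullable.
- usage: no NOT NULL constraint applies → nullable.
- amount: no NOT NULL constraint applies → nullable.
- price: UNIQUE does not imply NOT NULL → nullable.
- user_agent: no NOT NULL constraint applies → nullable.

trial_days, currency, secret, usage, amount, price, user_agent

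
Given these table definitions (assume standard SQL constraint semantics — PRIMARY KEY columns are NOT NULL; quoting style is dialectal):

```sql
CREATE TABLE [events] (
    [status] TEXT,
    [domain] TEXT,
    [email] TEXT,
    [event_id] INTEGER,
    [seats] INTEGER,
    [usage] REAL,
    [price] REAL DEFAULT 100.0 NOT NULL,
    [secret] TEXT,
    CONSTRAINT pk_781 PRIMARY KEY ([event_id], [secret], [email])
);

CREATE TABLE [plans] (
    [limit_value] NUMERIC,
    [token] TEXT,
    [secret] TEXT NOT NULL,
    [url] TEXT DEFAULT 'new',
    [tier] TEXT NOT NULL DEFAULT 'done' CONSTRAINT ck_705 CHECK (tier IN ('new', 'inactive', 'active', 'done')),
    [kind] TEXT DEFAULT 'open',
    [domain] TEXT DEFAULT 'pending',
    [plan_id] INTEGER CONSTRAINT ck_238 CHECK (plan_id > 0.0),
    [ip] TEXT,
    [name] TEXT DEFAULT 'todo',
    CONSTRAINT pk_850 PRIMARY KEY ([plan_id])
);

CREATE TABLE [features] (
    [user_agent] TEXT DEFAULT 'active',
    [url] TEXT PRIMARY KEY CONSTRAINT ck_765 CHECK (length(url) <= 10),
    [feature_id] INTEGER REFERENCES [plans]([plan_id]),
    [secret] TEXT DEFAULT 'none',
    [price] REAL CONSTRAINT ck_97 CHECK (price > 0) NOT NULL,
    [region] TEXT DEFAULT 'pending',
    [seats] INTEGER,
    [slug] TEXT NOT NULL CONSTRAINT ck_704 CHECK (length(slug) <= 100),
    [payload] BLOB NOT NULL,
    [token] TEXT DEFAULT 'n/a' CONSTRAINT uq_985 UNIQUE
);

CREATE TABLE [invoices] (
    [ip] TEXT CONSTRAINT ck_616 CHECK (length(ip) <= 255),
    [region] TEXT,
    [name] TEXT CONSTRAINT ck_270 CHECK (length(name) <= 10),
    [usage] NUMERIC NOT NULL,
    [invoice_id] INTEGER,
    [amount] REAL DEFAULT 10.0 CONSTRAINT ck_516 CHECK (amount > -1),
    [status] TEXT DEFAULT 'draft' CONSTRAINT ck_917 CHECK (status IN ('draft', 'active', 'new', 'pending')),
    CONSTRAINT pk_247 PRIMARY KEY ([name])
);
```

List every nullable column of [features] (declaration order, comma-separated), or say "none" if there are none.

user_agent, feature_id, secret, region, seats, token

- user_agent: DEFAULT only fills an omitted column; an explicit NULL is still allowed → nullable.
- url: part of the PRIMARY KEY, which implies NOT NULL → not nullable.
- feature_id: a foreign key column may be NULL unless separately constrained → nullable.
- secret: DEFAULT only fills an omitted column; an explicit NULL is still allowed → nullable.
- price: declared NOT NULL → not nullable.
- region: DEFAULT only fills an omitted column; an explicit NULL is still allowed → nullable.
- seats: no NOT NULL constraint applies → nullable.
- slug: declared NOT NULL → not nullable.
- payload: declared NOT NULL → not nullable.
- token: UNIQUE does not imply NOT NULL → nullable.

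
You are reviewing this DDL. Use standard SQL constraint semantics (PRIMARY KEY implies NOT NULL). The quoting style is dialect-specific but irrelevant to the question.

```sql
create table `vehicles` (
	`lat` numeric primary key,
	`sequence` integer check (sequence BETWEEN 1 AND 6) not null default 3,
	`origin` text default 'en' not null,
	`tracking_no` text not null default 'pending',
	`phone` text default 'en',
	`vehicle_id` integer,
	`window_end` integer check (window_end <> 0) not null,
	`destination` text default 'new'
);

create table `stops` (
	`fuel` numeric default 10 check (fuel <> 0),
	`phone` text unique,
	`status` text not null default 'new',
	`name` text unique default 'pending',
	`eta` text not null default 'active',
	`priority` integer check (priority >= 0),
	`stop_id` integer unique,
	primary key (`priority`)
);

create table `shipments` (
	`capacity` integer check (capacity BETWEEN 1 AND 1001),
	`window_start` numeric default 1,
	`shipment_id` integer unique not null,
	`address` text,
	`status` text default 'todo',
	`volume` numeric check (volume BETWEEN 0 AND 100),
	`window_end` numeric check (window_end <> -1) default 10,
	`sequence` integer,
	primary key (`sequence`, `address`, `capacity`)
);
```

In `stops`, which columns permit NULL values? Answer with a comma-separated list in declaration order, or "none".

fuel, phone, name, stop_id

- fuel: CHECK does not forbid NULL (a CHECK constraint passes when its expression is NULL) → nullable.
- phone: UNIQUE does not imply NOT NULL → nullable.
- status: declared NOT NULL → not nullable.
- name: UNIQUE does not imply NOT NULL → nullable.
- eta: declared NOT NULL → not nullable.
- priority: part of the PRIMARY KEY, which implies NOT NULL → not nullable.
- stop_id: UNIQUE does not imply NOT NULL → nullable.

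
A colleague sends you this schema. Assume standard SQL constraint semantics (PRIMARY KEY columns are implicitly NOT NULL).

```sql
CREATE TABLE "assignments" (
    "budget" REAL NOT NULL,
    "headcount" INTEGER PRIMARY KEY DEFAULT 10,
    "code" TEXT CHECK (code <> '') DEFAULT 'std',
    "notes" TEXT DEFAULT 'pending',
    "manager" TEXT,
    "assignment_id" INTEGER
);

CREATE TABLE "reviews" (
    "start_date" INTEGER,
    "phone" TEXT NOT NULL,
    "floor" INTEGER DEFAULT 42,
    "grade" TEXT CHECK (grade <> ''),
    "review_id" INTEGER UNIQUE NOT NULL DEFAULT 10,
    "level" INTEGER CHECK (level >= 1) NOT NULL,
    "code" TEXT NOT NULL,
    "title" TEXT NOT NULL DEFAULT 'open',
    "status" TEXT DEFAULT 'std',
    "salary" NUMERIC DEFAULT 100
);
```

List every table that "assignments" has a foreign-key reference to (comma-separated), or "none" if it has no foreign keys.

none

No column in assignments has a REFERENCES clause.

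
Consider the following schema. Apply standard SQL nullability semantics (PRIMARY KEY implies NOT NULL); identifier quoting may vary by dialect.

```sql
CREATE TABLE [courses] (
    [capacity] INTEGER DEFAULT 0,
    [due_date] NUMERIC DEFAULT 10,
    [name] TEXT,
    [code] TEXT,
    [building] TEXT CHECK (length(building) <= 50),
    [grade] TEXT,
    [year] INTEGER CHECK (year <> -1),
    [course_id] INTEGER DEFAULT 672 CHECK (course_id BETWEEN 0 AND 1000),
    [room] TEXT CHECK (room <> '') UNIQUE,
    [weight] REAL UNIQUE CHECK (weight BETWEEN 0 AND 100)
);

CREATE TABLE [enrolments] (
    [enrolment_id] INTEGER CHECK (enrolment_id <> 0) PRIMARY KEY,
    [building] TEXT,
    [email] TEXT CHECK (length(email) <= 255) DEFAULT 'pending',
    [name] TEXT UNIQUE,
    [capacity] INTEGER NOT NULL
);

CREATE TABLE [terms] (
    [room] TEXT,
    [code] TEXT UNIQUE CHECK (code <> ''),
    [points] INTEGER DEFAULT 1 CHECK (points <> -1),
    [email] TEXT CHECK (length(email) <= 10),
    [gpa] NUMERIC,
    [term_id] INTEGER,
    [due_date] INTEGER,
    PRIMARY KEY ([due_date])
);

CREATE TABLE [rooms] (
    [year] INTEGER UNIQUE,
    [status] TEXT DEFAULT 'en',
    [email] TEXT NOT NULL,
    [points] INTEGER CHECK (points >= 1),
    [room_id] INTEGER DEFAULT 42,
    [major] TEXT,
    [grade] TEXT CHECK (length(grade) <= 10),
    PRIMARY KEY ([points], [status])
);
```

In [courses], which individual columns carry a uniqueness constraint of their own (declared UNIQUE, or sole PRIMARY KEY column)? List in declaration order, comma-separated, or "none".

room, weight

- capacity: no UNIQUE or single-column PK constraint.
- due_date: no UNIQUE or single-column PK constraint.
- name: no UNIQUE or single-column PK constraint.
- code: no UNIQUE or single-column PK constraint.
- building: no UNIQUE or single-column PK constraint.
- grade: no UNIQUE or single-column PK constraint.
- year: no UNIQUE or single-column PK constraint.
- course_id: no UNIQUE or single-column PK constraint.
- room: declared UNIQUE → unique.
- weight: declared UNIQUE → unique.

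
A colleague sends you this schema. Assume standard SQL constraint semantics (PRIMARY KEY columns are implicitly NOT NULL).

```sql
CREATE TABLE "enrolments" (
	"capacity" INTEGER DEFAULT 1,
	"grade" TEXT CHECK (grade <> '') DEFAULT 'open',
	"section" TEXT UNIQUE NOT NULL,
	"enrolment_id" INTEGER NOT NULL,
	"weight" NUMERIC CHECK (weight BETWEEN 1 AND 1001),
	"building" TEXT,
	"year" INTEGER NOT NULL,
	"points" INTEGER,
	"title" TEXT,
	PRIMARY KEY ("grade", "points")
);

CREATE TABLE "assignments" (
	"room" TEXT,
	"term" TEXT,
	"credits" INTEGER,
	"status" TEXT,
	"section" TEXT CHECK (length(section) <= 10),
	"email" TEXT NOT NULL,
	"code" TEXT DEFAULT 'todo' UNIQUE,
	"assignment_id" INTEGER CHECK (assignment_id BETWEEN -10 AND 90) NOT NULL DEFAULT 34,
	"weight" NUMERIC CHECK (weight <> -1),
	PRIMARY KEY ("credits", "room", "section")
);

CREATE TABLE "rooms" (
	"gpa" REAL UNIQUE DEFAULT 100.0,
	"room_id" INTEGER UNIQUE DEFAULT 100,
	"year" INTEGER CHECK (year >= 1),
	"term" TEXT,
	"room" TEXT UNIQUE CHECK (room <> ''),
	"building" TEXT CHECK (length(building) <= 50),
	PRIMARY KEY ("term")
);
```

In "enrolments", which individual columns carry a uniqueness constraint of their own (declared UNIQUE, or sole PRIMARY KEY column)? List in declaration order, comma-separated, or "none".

- capacity: no UNIQUE or single-column PK constraint.
- grade: part of a composite PRIMARY KEY — only the tuple is unique, not this column on its own.
- section: declared UNIQUE → unique.
- enrolment_id: no UNIQUE or single-column PK constraint.
- weight: no UNIQUE or single-column PK constraint.
- building: no UNIQUE or single-column PK constraint.
- year: no UNIQUE or single-column PK constraint.
- points: part of a composite PRIMARY KEY — only the tuple is unique, not this column on its own.
- title: no UNIQUE or single-column PK constraint.

section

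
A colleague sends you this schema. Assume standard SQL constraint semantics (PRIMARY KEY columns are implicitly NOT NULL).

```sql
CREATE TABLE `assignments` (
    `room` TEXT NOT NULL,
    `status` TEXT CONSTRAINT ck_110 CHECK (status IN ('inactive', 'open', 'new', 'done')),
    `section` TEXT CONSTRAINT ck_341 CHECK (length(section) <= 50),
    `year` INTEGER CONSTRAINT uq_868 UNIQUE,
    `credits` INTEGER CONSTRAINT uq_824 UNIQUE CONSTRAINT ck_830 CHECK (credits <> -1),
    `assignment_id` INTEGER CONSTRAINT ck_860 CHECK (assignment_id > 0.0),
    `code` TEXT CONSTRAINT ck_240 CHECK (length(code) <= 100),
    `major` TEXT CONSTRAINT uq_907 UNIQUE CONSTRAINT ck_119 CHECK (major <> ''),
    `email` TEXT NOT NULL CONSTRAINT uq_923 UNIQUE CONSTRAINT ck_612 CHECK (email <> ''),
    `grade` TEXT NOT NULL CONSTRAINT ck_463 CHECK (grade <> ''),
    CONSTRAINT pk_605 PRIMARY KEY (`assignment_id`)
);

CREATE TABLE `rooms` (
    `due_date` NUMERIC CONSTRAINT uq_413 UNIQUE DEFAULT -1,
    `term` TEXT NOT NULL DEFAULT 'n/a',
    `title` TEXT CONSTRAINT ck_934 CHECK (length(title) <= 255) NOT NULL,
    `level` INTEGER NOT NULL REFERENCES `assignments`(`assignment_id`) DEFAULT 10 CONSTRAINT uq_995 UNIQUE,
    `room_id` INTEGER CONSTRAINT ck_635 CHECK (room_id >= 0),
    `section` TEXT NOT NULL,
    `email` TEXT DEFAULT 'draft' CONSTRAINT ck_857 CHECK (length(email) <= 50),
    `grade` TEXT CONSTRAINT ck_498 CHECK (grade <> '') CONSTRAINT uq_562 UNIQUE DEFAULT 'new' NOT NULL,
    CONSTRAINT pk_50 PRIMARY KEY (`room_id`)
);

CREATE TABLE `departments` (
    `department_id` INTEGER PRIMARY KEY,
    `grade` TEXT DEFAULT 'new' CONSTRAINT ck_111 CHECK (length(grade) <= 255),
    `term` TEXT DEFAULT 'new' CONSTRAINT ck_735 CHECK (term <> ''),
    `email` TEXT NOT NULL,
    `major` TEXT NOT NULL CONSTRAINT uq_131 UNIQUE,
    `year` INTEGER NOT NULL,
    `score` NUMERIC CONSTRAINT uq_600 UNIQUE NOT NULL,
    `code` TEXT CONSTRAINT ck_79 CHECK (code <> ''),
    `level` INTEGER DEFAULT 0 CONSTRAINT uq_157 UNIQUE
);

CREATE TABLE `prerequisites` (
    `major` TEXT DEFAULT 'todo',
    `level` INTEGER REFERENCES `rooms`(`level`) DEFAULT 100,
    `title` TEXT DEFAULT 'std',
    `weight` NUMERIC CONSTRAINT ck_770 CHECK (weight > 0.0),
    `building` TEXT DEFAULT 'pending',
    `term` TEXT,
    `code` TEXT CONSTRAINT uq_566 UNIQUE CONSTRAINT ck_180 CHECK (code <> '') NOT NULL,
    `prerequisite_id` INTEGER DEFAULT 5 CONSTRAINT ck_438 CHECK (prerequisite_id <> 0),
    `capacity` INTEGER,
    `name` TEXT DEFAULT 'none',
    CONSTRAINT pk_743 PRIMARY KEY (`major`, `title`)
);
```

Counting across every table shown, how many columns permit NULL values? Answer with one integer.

assignments: 6 nullable (status, section, year, credits, code, major — PK (assignment_id) and explicit NOT NULL columns excluded).
rooms: 2 nullable (due_date, email — PK (room_id) and explicit NOT NULL columns excluded).
departments: 4 nullable (grade, term, code, level — PK (department_id) and explicit NOT NULL columns excluded).
prerequisites: 7 nullable (level, weight, building, term, prerequisite_id, capacity, name — PK (major, title) and explicit NOT NULL columns excluded).
Total: 6 + 2 + 4 + 7 = 19.

19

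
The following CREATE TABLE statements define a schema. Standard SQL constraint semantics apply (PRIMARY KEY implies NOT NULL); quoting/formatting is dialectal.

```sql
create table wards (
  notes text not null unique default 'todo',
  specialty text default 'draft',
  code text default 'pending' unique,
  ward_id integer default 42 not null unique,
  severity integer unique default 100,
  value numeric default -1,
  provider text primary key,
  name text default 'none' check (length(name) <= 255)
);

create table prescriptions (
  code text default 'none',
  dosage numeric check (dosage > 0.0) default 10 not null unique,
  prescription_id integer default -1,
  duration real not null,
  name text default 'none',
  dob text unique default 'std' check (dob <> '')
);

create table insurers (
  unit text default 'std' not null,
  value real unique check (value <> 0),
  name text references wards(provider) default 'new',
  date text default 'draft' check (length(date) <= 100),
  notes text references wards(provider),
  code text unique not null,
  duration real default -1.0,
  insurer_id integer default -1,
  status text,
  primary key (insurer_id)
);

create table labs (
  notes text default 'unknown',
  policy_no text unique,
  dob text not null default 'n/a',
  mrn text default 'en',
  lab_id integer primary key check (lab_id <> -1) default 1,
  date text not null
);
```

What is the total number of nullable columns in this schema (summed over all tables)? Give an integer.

wards: 5 nullable (specialty, code, severity, value, name — PK (provider) and explicit NOT NULL columns excluded).
prescriptions: 4 nullable (code, prescription_id, name, dob — PK none and explicit NOT NULL columns excluded).
insurers: 6 nullable (value, name, date, notes, duration, status — PK (insurer_id) and explicit NOT NULL columns excluded).
labs: 3 nullable (notes, policy_no, mrn — PK (lab_id) and explicit NOT NULL columns excluded).
Total: 5 + 4 + 6 + 3 = 18.

18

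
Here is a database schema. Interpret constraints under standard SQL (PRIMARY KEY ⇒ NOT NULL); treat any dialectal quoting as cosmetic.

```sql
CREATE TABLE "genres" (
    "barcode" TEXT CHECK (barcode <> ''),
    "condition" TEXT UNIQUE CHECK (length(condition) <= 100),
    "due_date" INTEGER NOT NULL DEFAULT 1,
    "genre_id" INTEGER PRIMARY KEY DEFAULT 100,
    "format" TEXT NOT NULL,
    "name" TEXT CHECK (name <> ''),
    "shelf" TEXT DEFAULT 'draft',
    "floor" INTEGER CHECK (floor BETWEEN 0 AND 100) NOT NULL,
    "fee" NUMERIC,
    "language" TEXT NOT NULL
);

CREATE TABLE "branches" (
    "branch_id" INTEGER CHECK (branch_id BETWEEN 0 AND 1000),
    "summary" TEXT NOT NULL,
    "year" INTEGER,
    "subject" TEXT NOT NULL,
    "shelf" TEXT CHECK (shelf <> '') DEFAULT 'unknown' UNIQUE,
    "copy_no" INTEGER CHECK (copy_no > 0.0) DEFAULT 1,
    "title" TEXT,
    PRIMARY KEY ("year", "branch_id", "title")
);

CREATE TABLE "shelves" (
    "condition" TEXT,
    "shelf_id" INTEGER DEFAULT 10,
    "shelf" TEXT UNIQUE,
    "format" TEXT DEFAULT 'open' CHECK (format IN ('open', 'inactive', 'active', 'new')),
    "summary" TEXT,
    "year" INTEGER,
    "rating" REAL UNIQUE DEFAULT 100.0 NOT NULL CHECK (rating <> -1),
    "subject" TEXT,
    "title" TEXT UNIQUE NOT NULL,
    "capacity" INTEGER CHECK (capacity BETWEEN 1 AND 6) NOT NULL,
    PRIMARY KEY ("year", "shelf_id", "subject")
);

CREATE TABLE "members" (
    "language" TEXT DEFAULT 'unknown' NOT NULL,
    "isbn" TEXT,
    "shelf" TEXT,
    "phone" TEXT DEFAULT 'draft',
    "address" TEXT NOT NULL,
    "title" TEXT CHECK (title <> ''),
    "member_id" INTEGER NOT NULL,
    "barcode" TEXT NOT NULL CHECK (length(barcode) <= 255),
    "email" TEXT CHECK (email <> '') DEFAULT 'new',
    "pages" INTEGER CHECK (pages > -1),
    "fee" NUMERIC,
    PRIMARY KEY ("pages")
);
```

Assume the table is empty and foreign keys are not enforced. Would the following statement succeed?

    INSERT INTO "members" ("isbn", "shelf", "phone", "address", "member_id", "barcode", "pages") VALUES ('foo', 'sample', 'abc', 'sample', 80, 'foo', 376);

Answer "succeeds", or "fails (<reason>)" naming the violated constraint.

succeeds

NOT NULL columns: address is supplied; barcode is supplied; language defaults to 'unknown'; member_id is supplied; pages is supplied.
CHECK constraints: 'foo' satisfies (length(barcode) <= 255); 376 satisfies (pages > -1).
No constraint is violated.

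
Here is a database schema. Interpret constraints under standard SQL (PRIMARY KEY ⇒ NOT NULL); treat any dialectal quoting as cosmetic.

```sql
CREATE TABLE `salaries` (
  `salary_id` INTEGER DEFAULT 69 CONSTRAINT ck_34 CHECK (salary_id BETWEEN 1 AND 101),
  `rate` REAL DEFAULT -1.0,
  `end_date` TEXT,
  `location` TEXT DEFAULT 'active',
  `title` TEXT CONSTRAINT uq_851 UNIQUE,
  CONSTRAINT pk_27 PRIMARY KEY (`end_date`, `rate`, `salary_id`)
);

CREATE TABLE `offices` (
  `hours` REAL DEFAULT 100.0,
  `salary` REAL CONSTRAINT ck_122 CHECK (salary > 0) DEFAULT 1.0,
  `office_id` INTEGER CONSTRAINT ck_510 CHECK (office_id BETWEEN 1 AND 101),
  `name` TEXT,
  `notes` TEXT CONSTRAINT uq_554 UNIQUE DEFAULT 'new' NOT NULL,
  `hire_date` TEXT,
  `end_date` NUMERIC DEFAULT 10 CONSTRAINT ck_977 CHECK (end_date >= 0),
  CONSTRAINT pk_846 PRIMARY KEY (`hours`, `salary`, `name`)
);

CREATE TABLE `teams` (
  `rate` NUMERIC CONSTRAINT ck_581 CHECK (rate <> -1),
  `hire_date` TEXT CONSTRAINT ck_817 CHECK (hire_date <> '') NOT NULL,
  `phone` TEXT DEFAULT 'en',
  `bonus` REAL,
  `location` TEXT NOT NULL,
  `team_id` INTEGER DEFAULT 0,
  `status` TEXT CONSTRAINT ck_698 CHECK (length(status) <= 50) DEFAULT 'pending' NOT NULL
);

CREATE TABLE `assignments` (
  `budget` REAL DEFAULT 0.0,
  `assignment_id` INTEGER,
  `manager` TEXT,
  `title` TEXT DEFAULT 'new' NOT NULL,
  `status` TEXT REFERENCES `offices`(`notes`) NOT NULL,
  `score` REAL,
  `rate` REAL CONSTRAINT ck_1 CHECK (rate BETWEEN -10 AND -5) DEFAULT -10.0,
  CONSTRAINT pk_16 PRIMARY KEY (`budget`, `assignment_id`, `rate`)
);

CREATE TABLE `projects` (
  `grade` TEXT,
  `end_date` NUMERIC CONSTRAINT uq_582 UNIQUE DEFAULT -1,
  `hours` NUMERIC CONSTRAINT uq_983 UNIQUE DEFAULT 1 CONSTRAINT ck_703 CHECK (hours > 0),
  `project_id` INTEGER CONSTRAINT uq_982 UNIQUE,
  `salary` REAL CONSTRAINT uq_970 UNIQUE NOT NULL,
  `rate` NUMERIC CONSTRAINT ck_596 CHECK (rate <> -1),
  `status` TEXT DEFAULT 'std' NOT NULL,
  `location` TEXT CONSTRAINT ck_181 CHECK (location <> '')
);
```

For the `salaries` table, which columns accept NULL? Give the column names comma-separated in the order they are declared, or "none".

- salary_id: part of the PRIMARY KEY, which implies NOT NULL → not nullable.
- rate: part of the PRIMARY KEY, which implies NOT NULL → not nullable.
- end_date: part of the PRIMARY KEY, which implies NOT NULL → not nullable.
- location: DEFAULT only fills an omitted column; an explicit NULL is still allowed → nullable.
- title: UNIQUE does not imply NOT NULL → nullable.

location, title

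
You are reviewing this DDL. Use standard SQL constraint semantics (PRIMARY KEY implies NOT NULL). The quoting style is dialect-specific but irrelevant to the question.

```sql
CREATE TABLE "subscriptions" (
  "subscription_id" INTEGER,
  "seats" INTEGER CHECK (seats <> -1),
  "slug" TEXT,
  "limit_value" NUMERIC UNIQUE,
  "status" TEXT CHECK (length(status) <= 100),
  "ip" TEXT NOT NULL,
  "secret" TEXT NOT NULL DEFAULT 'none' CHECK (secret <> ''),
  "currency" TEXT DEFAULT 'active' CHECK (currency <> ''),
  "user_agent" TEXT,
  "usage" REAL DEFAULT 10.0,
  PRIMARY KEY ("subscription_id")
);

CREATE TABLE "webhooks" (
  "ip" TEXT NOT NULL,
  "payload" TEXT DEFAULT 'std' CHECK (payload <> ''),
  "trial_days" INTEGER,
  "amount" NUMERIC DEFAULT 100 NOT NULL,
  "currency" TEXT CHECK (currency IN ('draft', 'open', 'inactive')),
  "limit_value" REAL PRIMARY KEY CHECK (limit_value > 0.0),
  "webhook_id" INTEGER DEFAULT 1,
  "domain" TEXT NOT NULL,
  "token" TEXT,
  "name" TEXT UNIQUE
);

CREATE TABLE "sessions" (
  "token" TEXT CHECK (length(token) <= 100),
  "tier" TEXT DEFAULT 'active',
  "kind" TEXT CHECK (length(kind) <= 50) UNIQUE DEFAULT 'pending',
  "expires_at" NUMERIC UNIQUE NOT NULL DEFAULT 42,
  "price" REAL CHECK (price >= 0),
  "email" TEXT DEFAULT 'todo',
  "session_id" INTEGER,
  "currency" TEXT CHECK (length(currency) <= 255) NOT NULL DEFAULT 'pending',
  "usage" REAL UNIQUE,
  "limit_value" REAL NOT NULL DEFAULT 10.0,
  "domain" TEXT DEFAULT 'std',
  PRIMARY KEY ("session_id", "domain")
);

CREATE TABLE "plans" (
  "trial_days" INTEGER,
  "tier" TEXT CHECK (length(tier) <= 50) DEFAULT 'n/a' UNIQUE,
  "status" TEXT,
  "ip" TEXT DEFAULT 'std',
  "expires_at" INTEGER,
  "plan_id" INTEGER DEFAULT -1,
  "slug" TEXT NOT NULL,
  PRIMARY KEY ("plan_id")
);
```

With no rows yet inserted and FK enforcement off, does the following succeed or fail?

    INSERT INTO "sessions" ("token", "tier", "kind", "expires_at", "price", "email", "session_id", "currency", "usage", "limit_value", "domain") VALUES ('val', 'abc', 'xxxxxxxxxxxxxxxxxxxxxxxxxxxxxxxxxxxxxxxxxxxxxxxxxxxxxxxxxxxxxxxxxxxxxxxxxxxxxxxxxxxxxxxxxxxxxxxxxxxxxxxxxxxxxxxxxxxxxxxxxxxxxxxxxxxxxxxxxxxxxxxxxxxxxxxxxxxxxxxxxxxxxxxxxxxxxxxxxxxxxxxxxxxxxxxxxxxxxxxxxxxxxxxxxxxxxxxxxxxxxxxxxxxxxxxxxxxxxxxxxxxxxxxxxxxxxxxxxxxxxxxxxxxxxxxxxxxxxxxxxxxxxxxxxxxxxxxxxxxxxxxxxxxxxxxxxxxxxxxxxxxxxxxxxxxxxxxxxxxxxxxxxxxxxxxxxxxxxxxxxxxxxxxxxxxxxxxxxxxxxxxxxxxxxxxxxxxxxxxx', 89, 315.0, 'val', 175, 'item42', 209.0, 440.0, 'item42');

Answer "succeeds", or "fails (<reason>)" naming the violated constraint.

The value 'xxxxxxxxxxxxxxxxxxxxxxxxxxxxxxxxxxxxxxxxxxxxxxxxxxxxxxxxxxxxxxxxxxxxxxxxxxxxxxxxxxxxxxxxxxxxxxxxxxxxxxxxxxxxxxxxxxxxxxxxxxxxxxxxxxxxxxxxxxxxxxxxxxxxxxxxxxxxxxxxxxxxxxxxxxxxxxxxxxxxxxxxxxxxxxxxxxxxxxxxxxxxxxxxxxxxxxxxxxxxxxxxxxxxxxxxxxxxxxxxxxxxxxxxxxxxxxxxxxxxxxxxxxxxxxxxxxxxxxxxxxxxxxxxxxxxxxxxxxxxxxxxxxxxxxxxxxxxxxxxxxxxxxxxxxxxxxxxxxxxxxxxxxxxxxxxxxxxxxxxxxxxxxxxxxxxxxxxxxxxxxxxxxxxxxxxxxxxxxxx' for kind violates CHECK (length(kind) <= 50).

fails (CHECK on kind)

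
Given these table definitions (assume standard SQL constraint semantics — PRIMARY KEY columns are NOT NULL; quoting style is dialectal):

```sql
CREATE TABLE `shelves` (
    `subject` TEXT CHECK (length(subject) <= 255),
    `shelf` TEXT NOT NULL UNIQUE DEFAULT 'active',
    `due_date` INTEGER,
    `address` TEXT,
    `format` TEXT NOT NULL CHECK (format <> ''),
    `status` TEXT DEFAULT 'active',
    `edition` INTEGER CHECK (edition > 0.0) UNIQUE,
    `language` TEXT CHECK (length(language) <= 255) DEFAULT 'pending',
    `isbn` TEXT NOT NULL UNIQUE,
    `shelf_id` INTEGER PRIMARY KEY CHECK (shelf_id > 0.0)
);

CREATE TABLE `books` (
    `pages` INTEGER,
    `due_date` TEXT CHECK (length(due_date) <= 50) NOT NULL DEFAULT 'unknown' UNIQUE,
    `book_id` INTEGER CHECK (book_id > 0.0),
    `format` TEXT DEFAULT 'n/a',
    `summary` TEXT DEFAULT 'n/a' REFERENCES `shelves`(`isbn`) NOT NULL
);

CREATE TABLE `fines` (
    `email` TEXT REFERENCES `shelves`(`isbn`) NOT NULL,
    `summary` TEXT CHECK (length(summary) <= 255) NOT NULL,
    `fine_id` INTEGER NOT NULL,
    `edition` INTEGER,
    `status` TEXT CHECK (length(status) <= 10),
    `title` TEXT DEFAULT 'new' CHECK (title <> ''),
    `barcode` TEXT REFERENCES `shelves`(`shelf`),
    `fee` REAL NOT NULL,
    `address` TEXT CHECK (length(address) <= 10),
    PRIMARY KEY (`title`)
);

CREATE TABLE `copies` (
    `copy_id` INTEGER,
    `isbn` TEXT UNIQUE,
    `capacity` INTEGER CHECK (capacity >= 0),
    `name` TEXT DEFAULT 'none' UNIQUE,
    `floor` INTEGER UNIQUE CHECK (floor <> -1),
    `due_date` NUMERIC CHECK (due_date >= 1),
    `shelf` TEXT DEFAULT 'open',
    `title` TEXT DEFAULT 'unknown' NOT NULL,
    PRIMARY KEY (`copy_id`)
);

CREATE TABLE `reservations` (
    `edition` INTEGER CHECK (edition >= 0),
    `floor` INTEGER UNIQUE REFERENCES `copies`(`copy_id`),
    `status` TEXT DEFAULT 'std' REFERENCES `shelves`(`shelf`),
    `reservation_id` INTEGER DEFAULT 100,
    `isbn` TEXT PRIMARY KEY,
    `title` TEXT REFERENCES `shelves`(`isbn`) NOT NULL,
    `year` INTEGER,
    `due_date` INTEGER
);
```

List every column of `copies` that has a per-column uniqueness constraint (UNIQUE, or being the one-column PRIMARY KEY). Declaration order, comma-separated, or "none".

copy_id, isbn, name, floor

- copy_id: single-column PRIMARY KEY → unique.
- isbn: declared UNIQUE → unique.
- capacity: no UNIQUE or single-column PK constraint.
- name: declared UNIQUE → unique.
- floor: declared UNIQUE → unique.
- due_date: no UNIQUE or single-column PK constraint.
- shelf: no UNIQUE or single-column PK constraint.
- title: no UNIQUE or single-column PK constraint.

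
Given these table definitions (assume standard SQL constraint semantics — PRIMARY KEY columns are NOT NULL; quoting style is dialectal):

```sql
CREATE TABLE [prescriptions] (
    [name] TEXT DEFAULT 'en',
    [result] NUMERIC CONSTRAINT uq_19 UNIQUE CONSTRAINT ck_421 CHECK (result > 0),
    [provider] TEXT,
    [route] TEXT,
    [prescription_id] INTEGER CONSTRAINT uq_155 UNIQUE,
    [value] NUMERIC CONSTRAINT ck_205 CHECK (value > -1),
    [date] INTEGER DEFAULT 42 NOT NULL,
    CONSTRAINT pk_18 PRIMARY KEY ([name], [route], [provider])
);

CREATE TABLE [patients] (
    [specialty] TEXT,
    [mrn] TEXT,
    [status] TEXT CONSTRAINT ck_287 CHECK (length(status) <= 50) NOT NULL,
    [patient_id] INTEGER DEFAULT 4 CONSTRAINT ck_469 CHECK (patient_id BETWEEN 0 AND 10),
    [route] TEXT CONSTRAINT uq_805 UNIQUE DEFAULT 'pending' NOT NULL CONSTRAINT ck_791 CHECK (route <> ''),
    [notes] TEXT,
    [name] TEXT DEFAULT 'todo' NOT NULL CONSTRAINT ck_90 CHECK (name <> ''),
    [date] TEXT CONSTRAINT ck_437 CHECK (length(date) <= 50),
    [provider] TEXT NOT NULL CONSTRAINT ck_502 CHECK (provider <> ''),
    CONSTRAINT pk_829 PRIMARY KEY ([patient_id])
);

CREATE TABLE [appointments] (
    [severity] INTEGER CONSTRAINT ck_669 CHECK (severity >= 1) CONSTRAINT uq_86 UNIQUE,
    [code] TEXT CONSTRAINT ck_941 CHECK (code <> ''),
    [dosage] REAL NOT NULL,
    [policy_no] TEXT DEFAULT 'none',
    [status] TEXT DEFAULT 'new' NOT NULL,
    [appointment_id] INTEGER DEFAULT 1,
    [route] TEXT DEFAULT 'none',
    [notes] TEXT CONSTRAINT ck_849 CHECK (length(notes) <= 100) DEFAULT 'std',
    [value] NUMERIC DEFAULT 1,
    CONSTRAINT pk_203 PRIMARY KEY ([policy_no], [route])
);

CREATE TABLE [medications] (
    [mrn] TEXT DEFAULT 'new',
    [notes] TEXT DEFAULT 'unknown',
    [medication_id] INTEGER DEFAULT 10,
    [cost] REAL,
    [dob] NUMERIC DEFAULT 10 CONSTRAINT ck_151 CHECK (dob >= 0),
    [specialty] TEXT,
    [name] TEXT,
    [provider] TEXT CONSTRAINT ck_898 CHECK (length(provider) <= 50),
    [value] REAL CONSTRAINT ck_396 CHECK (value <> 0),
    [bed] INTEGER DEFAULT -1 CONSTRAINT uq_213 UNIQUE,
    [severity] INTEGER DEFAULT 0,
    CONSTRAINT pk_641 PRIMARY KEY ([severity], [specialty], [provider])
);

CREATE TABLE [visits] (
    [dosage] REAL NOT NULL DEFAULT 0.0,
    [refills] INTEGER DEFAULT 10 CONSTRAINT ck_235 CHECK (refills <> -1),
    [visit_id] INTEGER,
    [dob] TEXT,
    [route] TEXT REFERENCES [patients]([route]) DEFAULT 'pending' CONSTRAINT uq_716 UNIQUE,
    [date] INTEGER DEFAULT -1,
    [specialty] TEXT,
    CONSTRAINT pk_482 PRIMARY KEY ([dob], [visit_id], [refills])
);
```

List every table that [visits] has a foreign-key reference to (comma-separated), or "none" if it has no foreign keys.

patients

- route REFERENCES patients(route).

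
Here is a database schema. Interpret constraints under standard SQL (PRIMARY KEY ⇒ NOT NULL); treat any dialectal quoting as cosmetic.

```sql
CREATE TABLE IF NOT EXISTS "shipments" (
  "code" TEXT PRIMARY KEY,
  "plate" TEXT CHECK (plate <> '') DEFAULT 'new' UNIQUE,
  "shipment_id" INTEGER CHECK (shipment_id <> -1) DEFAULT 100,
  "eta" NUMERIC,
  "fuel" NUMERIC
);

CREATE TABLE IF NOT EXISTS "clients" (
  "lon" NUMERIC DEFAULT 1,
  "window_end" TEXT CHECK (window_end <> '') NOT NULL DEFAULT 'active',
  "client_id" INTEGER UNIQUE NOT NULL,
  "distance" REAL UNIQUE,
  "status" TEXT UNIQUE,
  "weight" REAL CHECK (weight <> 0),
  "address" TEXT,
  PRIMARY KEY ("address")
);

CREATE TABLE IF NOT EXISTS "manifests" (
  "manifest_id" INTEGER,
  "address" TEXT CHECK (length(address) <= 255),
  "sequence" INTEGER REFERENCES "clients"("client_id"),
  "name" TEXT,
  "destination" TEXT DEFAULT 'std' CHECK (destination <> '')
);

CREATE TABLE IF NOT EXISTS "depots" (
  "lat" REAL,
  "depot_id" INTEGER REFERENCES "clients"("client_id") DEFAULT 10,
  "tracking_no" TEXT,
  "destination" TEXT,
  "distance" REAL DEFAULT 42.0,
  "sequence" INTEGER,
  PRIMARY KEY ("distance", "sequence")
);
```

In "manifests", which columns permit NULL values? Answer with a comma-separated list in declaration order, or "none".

manifest_id, address, sequence, name, destination

- manifest_id: no NOT NULL constraint applies → nullable.
- address: CHECK does not forbid NULL (a CHECK constraint passes when its expression is NULL) → nullable.
- sequence: a foreign key column may be NULL unless separately constrained → nullable.
- name: no NOT NULL constraint applies → nullable.
- destination: CHECK does not forbid NULL (a CHECK constraint passes when its expression is NULL) → nullable.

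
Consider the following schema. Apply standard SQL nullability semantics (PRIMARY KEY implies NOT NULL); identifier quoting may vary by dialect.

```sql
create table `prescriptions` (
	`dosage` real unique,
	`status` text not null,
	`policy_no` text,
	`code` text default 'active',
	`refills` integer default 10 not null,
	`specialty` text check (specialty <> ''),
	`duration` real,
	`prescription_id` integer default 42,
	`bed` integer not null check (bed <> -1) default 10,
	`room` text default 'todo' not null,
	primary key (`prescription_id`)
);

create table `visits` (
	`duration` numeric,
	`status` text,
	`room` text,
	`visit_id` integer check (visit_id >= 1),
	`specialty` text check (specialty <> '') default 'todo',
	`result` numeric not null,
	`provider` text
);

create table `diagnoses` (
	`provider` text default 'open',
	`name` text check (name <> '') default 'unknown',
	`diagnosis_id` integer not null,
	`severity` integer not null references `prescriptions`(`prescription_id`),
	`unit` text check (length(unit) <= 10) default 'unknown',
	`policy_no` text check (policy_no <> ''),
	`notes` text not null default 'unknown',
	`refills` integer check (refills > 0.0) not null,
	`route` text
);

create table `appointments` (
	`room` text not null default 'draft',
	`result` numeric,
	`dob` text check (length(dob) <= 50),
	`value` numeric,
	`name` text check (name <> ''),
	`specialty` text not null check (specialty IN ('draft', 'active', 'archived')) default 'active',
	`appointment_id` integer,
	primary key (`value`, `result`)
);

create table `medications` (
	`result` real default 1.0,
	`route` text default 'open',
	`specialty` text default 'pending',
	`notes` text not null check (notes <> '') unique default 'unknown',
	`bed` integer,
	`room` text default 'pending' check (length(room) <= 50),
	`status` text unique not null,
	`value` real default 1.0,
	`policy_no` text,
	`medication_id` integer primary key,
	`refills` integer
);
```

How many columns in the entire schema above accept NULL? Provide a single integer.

prescriptions: 5 nullable (dosage, policy_no, code, specialty, duration — PK (prescription_id) and explicit NOT NULL columns excluded).
visits: 6 nullable (duration, status, room, visit_id, specialty, provider — PK none and explicit NOT NULL columns excluded).
diagnoses: 5 nullable (provider, name, unit, policy_no, route — PK none and explicit NOT NULL columns excluded).
appointments: 3 nullable (dob, name, appointment_id — PK (value, result) and explicit NOT NULL columns excluded).
medications: 8 nullable (result, route, specialty, bed, room, value, policy_no, refills — PK (medication_id) and explicit NOT NULL columns excluded).
Total: 5 + 6 + 5 + 3 + 8 = 27.

27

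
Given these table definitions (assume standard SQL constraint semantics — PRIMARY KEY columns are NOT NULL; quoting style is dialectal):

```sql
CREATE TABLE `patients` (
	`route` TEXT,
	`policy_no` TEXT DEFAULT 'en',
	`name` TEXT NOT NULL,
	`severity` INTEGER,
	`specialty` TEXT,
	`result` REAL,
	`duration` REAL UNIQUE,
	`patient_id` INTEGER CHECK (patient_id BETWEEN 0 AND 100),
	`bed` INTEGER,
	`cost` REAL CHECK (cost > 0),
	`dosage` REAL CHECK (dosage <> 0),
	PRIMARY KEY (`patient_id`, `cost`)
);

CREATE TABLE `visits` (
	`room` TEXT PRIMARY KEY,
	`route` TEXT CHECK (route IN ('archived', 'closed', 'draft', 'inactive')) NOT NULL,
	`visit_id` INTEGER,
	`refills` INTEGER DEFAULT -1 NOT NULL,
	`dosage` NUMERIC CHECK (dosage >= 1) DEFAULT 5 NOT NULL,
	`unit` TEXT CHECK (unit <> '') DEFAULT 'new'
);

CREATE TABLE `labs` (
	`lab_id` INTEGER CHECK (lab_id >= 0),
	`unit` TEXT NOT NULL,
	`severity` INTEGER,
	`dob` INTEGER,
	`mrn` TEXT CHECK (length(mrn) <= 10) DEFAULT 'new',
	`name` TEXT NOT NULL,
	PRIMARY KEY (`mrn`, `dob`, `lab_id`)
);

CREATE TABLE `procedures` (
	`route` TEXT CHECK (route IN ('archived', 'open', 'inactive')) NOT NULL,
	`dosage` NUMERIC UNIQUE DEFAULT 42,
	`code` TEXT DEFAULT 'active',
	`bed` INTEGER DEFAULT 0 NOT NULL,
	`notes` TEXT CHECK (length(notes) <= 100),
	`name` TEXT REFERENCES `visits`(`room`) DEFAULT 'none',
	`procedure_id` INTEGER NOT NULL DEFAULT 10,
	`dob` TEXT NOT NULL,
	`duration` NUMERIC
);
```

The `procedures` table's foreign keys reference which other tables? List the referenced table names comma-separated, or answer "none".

- name REFERENCES visits(room).

visits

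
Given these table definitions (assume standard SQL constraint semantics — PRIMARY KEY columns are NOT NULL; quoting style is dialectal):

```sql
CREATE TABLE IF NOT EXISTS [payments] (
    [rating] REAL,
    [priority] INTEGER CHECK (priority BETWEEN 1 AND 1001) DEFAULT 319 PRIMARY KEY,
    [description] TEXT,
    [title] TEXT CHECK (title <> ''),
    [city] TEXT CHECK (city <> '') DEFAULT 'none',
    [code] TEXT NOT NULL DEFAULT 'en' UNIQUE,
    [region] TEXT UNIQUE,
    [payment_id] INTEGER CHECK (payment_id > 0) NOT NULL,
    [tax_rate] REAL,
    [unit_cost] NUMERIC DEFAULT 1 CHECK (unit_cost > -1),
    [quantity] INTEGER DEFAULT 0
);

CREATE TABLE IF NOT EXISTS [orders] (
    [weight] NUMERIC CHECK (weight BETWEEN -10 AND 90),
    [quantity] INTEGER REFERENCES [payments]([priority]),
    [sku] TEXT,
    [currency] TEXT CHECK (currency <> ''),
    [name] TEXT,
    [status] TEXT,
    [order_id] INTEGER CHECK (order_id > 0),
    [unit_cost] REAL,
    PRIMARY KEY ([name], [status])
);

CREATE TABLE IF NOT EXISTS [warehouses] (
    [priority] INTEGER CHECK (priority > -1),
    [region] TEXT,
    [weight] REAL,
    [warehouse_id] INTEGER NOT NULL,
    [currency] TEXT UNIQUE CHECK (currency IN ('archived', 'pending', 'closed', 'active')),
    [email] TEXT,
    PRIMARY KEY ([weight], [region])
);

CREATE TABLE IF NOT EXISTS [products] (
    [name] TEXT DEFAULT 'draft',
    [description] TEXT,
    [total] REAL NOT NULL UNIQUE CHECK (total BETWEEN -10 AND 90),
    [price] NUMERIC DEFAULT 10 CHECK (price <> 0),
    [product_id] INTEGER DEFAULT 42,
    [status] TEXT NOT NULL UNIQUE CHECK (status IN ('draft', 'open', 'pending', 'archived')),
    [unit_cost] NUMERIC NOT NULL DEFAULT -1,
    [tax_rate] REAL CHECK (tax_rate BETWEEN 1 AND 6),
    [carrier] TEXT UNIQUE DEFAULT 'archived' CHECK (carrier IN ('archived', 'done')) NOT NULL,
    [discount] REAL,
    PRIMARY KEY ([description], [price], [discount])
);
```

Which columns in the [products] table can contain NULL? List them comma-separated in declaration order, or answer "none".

- name: DEFAULT only fills an omitted column; an explicit NULL is still allowed → nullable.
- description: part of the PRIMARY KEY, which implies NOT NULL → not nullable.
- total: declared NOT NULL → not nullable.
- price: part of the PRIMARY KEY, which implies NOT NULL → not nullable.
- product_id: DEFAULT only fills an omitted column; an explicit NULL is still allowed → nullable.
- status: declared NOT NULL → not nullable.
- unit_cost: declared NOT NULL → not nullable.
- tax_rate: CHECK does not forbid NULL (a CHECK constraint passes when its expression is NULL) → nullable.
- carrier: declared NOT NULL → not nullable.
- discount: part of the PRIMARY KEY, which implies NOT NULL → not nullable.

name, product_id, tax_rate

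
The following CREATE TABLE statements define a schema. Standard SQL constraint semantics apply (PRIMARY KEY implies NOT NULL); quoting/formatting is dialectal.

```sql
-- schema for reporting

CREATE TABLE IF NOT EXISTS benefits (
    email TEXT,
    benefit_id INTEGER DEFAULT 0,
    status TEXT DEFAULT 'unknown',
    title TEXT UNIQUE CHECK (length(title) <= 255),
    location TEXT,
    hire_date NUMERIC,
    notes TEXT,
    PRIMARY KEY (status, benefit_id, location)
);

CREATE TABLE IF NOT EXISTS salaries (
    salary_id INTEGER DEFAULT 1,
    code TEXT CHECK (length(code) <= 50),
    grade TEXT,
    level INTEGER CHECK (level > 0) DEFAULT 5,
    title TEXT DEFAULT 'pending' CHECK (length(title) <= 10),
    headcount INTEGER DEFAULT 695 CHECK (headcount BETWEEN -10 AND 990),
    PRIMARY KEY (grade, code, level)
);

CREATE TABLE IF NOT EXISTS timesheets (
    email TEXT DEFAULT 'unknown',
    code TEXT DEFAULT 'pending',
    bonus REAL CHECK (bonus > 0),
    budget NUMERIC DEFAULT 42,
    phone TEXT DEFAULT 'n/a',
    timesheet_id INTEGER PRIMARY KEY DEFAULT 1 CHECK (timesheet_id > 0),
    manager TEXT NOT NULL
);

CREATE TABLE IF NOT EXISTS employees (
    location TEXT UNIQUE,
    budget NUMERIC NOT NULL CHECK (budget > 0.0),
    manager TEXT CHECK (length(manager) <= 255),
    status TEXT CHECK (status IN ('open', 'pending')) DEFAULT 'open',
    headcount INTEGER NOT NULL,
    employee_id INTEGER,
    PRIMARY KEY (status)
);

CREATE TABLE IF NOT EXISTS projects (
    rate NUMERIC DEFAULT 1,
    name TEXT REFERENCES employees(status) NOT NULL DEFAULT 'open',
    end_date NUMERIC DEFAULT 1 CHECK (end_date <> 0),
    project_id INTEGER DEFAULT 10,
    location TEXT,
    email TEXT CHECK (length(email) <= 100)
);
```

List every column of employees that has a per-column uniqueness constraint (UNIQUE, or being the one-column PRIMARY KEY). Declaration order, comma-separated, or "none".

location, status

- location: declared UNIQUE → unique.
- budget: no UNIQUE or single-column PK constraint.
- manager: no UNIQUE or single-column PK constraint.
- status: single-column PRIMARY KEY → unique.
- headcount: no UNIQUE or single-column PK constraint.
- employee_id: no UNIQUE or single-column PK constraint.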